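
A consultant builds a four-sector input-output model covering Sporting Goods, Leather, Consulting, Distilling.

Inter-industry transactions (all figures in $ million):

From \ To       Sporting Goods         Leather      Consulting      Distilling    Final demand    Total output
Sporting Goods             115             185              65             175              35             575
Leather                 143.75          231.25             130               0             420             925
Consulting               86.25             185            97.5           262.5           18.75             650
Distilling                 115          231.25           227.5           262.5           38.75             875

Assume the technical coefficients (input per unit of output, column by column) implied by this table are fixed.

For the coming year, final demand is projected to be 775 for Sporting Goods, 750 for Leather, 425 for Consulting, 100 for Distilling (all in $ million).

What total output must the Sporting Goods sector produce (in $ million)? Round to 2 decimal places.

x_1 = 2813.97

Technical coefficients a_ij = z_ij / X_j:
  a_11 = 115/575 = 0.20, a_21 = 143.75/575 = 0.25, a_31 = 86.25/575 = 0.15, a_41 = 115/575 = 0.20
  a_12 = 185/925 = 0.20, a_22 = 231.25/925 = 0.25, a_32 = 185/925 = 0.20, a_42 = 231.25/925 = 0.25
  a_13 = 65/650 = 0.10, a_23 = 130/650 = 0.20, a_33 = 97.5/650 = 0.15, a_43 = 227.5/650 = 0.35
  a_14 = 175/875 = 0.20, a_24 = 0/875 = 0.00, a_34 = 262.5/875 = 0.30, a_44 = 262.5/875 = 0.30
I − A =
  [   0.80    -0.20    -0.10    -0.20]
  [  -0.25     0.75    -0.20     0.00]
  [  -0.15    -0.20     0.85    -0.30]
  [  -0.20    -0.25    -0.35     0.70]
Compute the cofactors C_ij = (−1)^(i+j)·(3×3 minor ij) of I−A; the adjugate is their transpose:
adj(I−A) = Cᵀ =
  [ 0.32450   0.17600   0.14300   0.15400]
  [ 0.15550   0.33100   0.13900   0.10400]
  [ 0.17750   0.20450   0.34250   0.19750]
  [ 0.23700   0.27075   0.26175   0.41325]
det(I−A) = Σ_j (I−A)_1j·C_1j = (0.80)(0.32450) + (-0.20)(0.15550) + (-0.10)(0.17750) + (-0.20)(0.23700) = 0.16335
(I − A)⁻¹ = adj(I−A) / det(I−A) ≈
  [   1.9865     1.0774     0.8754     0.9428]
  [   0.9519     2.0263     0.8509     0.6367]
  [   1.0866     1.2519     2.0967     1.2091]
  [   1.4509     1.6575     1.6024     2.5298]
x = (I − A)⁻¹ d = adj(I−A)·d / det(I−A), with det(I−A) = 0.16335:
  x_1 = (0.32450·775 + 0.17600·750 + 0.14300·425 + 0.15400·100) / 0.16335 = 459.6625 / 0.16335 ≈ 2813.97
  x_2 = (0.15550·775 + 0.33100·750 + 0.13900·425 + 0.10400·100) / 0.16335 = 438.2375 / 0.16335 ≈ 2682.81
  x_3 = (0.17750·775 + 0.20450·750 + 0.34250·425 + 0.19750·100) / 0.16335 = 456.25 / 0.16335 ≈ 2793.08
  x_4 = (0.23700·775 + 0.27075·750 + 0.26175·425 + 0.41325·100) / 0.16335 = 539.30625 / 0.16335 ≈ 3301.54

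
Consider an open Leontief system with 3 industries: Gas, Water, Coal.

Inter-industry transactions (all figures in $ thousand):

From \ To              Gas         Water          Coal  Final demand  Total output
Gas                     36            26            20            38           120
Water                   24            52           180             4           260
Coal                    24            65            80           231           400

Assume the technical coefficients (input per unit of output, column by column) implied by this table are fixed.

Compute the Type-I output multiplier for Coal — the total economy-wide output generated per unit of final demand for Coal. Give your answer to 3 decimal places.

m_3 = 2.846

Technical coefficients a_ij = z_ij / X_j:
  a_11 = 36/120 = 0.30, a_21 = 24/120 = 0.20, a_31 = 24/120 = 0.20
  a_12 = 26/260 = 0.10, a_22 = 52/260 = 0.20, a_32 = 65/260 = 0.25
  a_13 = 20/400 = 0.05, a_23 = 180/400 = 0.45, a_33 = 80/400 = 0.20
I − A =
  [   0.70    -0.10    -0.05]
  [  -0.20     0.80    -0.45]
  [  -0.20    -0.25     0.80]
Cofactors of I−A, C_ij = (−1)^(i+j)·(minor ij) (rows/columns in the sector order above):
  C_11 = (0.80)(0.80) − (-0.45)(-0.25) = 0.5275
  C_12 = −[(-0.20)(0.80) − (-0.45)(-0.20)] = 0.2500
  C_13 = (-0.20)(-0.25) − (0.80)(-0.20) = 0.2100
  C_21 = −[(-0.10)(0.80) − (-0.05)(-0.25)] = 0.0925
  C_22 = (0.70)(0.80) − (-0.05)(-0.20) = 0.5500
  C_23 = −[(0.70)(-0.25) − (-0.10)(-0.20)] = 0.1950
  C_31 = (-0.10)(-0.45) − (-0.05)(0.80) = 0.0850
  C_32 = −[(0.70)(-0.45) − (-0.05)(-0.20)] = 0.3250
  C_33 = (0.70)(0.80) − (-0.10)(-0.20) = 0.5400
det(I−A) = Σ_j (I−A)_1j·C_1j = (0.70)(0.5275) + (-0.10)(0.2500) + (-0.05)(0.2100) = 0.33375
adj(I−A) = Cᵀ =
  [ 0.5275   0.0925   0.0850]
  [ 0.2500   0.5500   0.3250]
  [ 0.2100   0.1950   0.5400]
(I − A)⁻¹ = adj(I−A) / det(I−A) ≈
  [   1.5805     0.2772     0.2547]
  [   0.7491     1.6479     0.9738]
  [   0.6292     0.5843     1.6180]
The output multiplier for sector j is the column-j sum of the Leontief inverse (I − A)⁻¹ = adj(I−A) / det(I−A).
Column 3 of adj(I−A): (0.0850, 0.3250, 0.5400); det(I−A) = 0.33375.
m_3 = (0.0850 + 0.3250 + 0.5400) / 0.33375 = 0.95 / 0.33375 ≈ 2.846.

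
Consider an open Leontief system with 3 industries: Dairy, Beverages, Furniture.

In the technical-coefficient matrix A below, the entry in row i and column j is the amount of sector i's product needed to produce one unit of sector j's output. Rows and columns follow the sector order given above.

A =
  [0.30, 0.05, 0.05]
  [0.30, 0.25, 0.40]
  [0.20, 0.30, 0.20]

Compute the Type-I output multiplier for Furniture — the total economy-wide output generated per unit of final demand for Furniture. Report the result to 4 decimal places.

m_F = 2.8003

I − A =
  [   0.70    -0.05    -0.05]
  [  -0.30     0.75    -0.40]
  [  -0.20    -0.30     0.80]
Cofactors of I−A, C_ij = (−1)^(i+j)·(minor ij) (rows/columns in the sector order above):
  C_11 = (0.75)(0.80) − (-0.40)(-0.30) = 0.4800
  C_12 = −[(-0.30)(0.80) − (-0.40)(-0.20)] = 0.3200
  C_13 = (-0.30)(-0.30) − (0.75)(-0.20) = 0.2400
  C_21 = −[(-0.05)(0.80) − (-0.05)(-0.30)] = 0.0550
  C_22 = (0.70)(0.80) − (-0.05)(-0.20) = 0.5500
  C_23 = −[(0.70)(-0.30) − (-0.05)(-0.20)] = 0.2200
  C_31 = (-0.05)(-0.40) − (-0.05)(0.75) = 0.0575
  C_32 = −[(0.70)(-0.40) − (-0.05)(-0.30)] = 0.2950
  C_33 = (0.70)(0.75) − (-0.05)(-0.30) = 0.5100
det(I−A) = Σ_j (I−A)_1j·C_1j = (0.70)(0.4800) + (-0.05)(0.3200) + (-0.05)(0.2400) = 0.3080
adj(I−A) = Cᵀ =
  [ 0.4800   0.0550   0.0575]
  [ 0.3200   0.5500   0.2950]
  [ 0.2400   0.2200   0.5100]
(I − A)⁻¹ = adj(I−A) / det(I−A) ≈
  [   1.55844     0.17857     0.18669]
  [   1.03896     1.78571     0.95779]
  [   0.77922     0.71429     1.65584]
The output multiplier for sector j is the column-j sum of the Leontief inverse (I − A)⁻¹ = adj(I−A) / det(I−A).
Column F of adj(I−A): (0.0575, 0.2950, 0.5100); det(I−A) = 0.3080.
m_F = (0.0575 + 0.2950 + 0.5100) / 0.3080 = 0.8625 / 0.3080 ≈ 2.8003.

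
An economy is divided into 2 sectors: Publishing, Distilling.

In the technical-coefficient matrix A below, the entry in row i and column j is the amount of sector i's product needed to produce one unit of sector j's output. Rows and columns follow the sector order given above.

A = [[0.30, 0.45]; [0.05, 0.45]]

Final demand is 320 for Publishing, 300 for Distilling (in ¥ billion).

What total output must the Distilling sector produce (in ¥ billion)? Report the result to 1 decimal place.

I − A =
  [   0.70    -0.45]
  [  -0.05     0.55]
det(I−A) = (0.70)(0.55) − (-0.45)(-0.05) = 0.3625
adj(I−A) = [[0.55, 0.45], [0.05, 0.70]]
(I − A)⁻¹ = adj(I−A) / det(I−A) ≈
  [   1.5172     1.2414]
  [   0.1379     1.9310]
x = (I − A)⁻¹ d = adj(I−A)·d / det(I−A), with det(I−A) = 0.3625:
  x_P = (0.55·320 + 0.45·300) / 0.3625 = 311.00 / 0.3625 ≈ 857.9
  x_D = (0.05·320 + 0.70·300) / 0.3625 = 226.00 / 0.3625 ≈ 623.4

x_D = 623.4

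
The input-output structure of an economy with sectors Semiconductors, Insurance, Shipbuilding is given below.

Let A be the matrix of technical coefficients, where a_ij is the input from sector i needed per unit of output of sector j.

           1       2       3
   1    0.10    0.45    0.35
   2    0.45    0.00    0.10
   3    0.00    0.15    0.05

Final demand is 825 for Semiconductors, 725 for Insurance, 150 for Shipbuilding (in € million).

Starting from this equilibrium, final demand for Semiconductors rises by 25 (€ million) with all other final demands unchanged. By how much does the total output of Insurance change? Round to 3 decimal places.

Δx_2 = 17.086

I − A =
  [   0.90    -0.45    -0.35]
  [  -0.45     1.00    -0.10]
  [   0.00    -0.15     0.95]
Cofactors of I−A, C_ij = (−1)^(i+j)·(minor ij) (rows/columns in the sector order above):
  C_11 = (1.00)(0.95) − (-0.10)(-0.15) = 0.9350
  C_12 = −[(-0.45)(0.95) − (-0.10)(0.00)] = 0.4275
  C_13 = (-0.45)(-0.15) − (1.00)(0.00) = 0.0675
  C_21 = −[(-0.45)(0.95) − (-0.35)(-0.15)] = 0.4800
  C_22 = (0.90)(0.95) − (-0.35)(0.00) = 0.8550
  C_23 = −[(0.90)(-0.15) − (-0.45)(0.00)] = 0.1350
  C_31 = (-0.45)(-0.10) − (-0.35)(1.00) = 0.3950
  C_32 = −[(0.90)(-0.10) − (-0.35)(-0.45)] = 0.2475
  C_33 = (0.90)(1.00) − (-0.45)(-0.45) = 0.6975
det(I−A) = Σ_j (I−A)_1j·C_1j = (0.90)(0.9350) + (-0.45)(0.4275) + (-0.35)(0.0675) = 0.6255
adj(I−A) = Cᵀ =
  [ 0.9350   0.4800   0.3950]
  [ 0.4275   0.8550   0.2475]
  [ 0.0675   0.1350   0.6975]
(I − A)⁻¹ = adj(I−A) / det(I−A) ≈
  [   1.4948     0.7674     0.6315]
  [   0.6835     1.3669     0.3957]
  [   0.1079     0.2158     1.1151]
Δx = (I − A)⁻¹ Δd with Δd having +25 in the Semiconductors component and 0 elsewhere.
So Δx_2 = L_21 · (+25), where L_21 = adj(I−A)_21 / det(I−A) = 0.4275 / 0.6255.
Δx_2 = 0.4275 × (+25) / 0.6255 = 10.6875 / 0.6255 ≈ 17.086.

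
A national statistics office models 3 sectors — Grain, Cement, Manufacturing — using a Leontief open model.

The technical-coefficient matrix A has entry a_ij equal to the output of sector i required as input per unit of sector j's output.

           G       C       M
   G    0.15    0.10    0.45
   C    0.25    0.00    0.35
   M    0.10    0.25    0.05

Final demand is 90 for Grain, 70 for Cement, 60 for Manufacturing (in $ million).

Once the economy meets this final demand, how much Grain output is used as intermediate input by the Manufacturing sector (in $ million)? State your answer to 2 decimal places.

I − A =
  [   0.85    -0.10    -0.45]
  [  -0.25     1.00    -0.35]
  [  -0.10    -0.25     0.95]
Cofactors of I−A, C_ij = (−1)^(i+j)·(minor ij) (rows/columns in the sector order above):
  C_11 = (1.00)(0.95) − (-0.35)(-0.25) = 0.8625
  C_12 = −[(-0.25)(0.95) − (-0.35)(-0.10)] = 0.2725
  C_13 = (-0.25)(-0.25) − (1.00)(-0.10) = 0.1625
  C_21 = −[(-0.10)(0.95) − (-0.45)(-0.25)] = 0.2075
  C_22 = (0.85)(0.95) − (-0.45)(-0.10) = 0.7625
  C_23 = −[(0.85)(-0.25) − (-0.10)(-0.10)] = 0.2225
  C_31 = (-0.10)(-0.35) − (-0.45)(1.00) = 0.4850
  C_32 = −[(0.85)(-0.35) − (-0.45)(-0.25)] = 0.4100
  C_33 = (0.85)(1.00) − (-0.10)(-0.25) = 0.8250
det(I−A) = Σ_j (I−A)_1j·C_1j = (0.85)(0.8625) + (-0.10)(0.2725) + (-0.45)(0.1625) = 0.63275
adj(I−A) = Cᵀ =
  [ 0.8625   0.2075   0.4850]
  [ 0.2725   0.7625   0.4100]
  [ 0.1625   0.2225   0.8250]
(I − A)⁻¹ = adj(I−A) / det(I−A) ≈
  [   1.3631     0.3279     0.7665]
  [   0.4307     1.2051     0.6480]
  [   0.2568     0.3516     1.3038]
First solve x = (I − A)⁻¹ d = adj(I−A)·d / det(I−A); in particular x_M = (0.1625·90 + 0.2225·70 + 0.8250·60) / 0.63275 = 79.70 / 0.63275 ≈ 125.9581.
Intermediate flow from G to M: z_GM = a_GM · x_M = 0.45 × 79.70 / 0.63275 = 35.865 / 0.63275 ≈ 56.68.

z_GM = 56.68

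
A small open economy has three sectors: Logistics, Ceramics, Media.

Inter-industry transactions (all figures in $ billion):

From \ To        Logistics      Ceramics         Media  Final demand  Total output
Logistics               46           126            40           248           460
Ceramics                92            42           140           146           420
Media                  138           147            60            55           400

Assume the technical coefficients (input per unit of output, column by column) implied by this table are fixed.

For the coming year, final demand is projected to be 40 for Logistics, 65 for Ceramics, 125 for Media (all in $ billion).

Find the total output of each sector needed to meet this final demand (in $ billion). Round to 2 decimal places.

Technical coefficients a_ij = z_ij / X_j:
  a_11 = 46/460 = 0.10, a_21 = 92/460 = 0.20, a_31 = 138/460 = 0.30
  a_12 = 126/420 = 0.30, a_22 = 42/420 = 0.10, a_32 = 147/420 = 0.35
  a_13 = 40/400 = 0.10, a_23 = 140/400 = 0.35, a_33 = 60/400 = 0.15
I − A =
  [   0.90    -0.30    -0.10]
  [  -0.20     0.90    -0.35]
  [  -0.30    -0.35     0.85]
Cofactors of I−A, C_ij = (−1)^(i+j)·(minor ij) (rows/columns in the sector order above):
  C_11 = (0.90)(0.85) − (-0.35)(-0.35) = 0.6425
  C_12 = −[(-0.20)(0.85) − (-0.35)(-0.30)] = 0.2750
  C_13 = (-0.20)(-0.35) − (0.90)(-0.30) = 0.3400
  C_21 = −[(-0.30)(0.85) − (-0.10)(-0.35)] = 0.2900
  C_22 = (0.90)(0.85) − (-0.10)(-0.30) = 0.7350
  C_23 = −[(0.90)(-0.35) − (-0.30)(-0.30)] = 0.4050
  C_31 = (-0.30)(-0.35) − (-0.10)(0.90) = 0.1950
  C_32 = −[(0.90)(-0.35) − (-0.10)(-0.20)] = 0.3350
  C_33 = (0.90)(0.90) − (-0.30)(-0.20) = 0.7500
det(I−A) = Σ_j (I−A)_1j·C_1j = (0.90)(0.6425) + (-0.30)(0.2750) + (-0.10)(0.3400) = 0.46175
adj(I−A) = Cᵀ =
  [ 0.6425   0.2900   0.1950]
  [ 0.2750   0.7350   0.3350]
  [ 0.3400   0.4050   0.7500]
(I − A)⁻¹ = adj(I−A) / det(I−A) ≈
  [   1.3914     0.6280     0.4223]
  [   0.5956     1.5918     0.7255]
  [   0.7363     0.8771     1.6243]
x = (I − A)⁻¹ d = adj(I−A)·d / det(I−A), with det(I−A) = 0.46175:
  x_1 = (0.6425·40 + 0.2900·65 + 0.1950·125) / 0.46175 = 68.925 / 0.46175 ≈ 149.27
  x_2 = (0.2750·40 + 0.7350·65 + 0.3350·125) / 0.46175 = 100.65 / 0.46175 ≈ 217.98
  x_3 = (0.3400·40 + 0.4050·65 + 0.7500·125) / 0.46175 = 133.675 / 0.46175 ≈ 289.50

x_1 = 149.27, x_2 = 217.98, x_3 = 289.50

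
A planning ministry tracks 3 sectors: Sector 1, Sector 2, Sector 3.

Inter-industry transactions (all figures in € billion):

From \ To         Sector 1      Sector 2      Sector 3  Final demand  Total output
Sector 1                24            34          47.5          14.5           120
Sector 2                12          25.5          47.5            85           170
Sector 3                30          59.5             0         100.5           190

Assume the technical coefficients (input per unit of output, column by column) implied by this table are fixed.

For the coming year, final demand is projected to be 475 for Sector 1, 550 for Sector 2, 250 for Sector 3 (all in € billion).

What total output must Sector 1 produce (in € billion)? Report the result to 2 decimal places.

Technical coefficients a_ij = z_ij / X_j:
  a_11 = 24/120 = 0.20, a_21 = 12/120 = 0.10, a_31 = 30/120 = 0.25
  a_12 = 34/170 = 0.20, a_22 = 25.5/170 = 0.15, a_32 = 59.5/170 = 0.35
  a_13 = 47.5/190 = 0.25, a_23 = 47.5/190 = 0.25, a_33 = 0/190 = 0.00
I − A =
  [   0.80    -0.20    -0.25]
  [  -0.10     0.85    -0.25]
  [  -0.25    -0.35     1.00]
Cofactors of I−A, C_ij = (−1)^(i+j)·(minor ij) (rows/columns in the sector order above):
  C_11 = (0.85)(1.00) − (-0.25)(-0.35) = 0.7625
  C_12 = −[(-0.10)(1.00) − (-0.25)(-0.25)] = 0.1625
  C_13 = (-0.10)(-0.35) − (0.85)(-0.25) = 0.2475
  C_21 = −[(-0.20)(1.00) − (-0.25)(-0.35)] = 0.2875
  C_22 = (0.80)(1.00) − (-0.25)(-0.25) = 0.7375
  C_23 = −[(0.80)(-0.35) − (-0.20)(-0.25)] = 0.3300
  C_31 = (-0.20)(-0.25) − (-0.25)(0.85) = 0.2625
  C_32 = −[(0.80)(-0.25) − (-0.25)(-0.10)] = 0.2250
  C_33 = (0.80)(0.85) − (-0.20)(-0.10) = 0.6600
det(I−A) = Σ_j (I−A)_1j·C_1j = (0.80)(0.7625) + (-0.20)(0.1625) + (-0.25)(0.2475) = 0.515625
adj(I−A) = Cᵀ =
  [ 0.7625   0.2875   0.2625]
  [ 0.1625   0.7375   0.2250]
  [ 0.2475   0.3300   0.6600]
(I − A)⁻¹ = adj(I−A) / det(I−A) ≈
  [   1.4788     0.5576     0.5091]
  [   0.3152     1.4303     0.4364]
  [   0.4800     0.6400     1.2800]
x = (I − A)⁻¹ d = adj(I−A)·d / det(I−A), with det(I−A) = 0.515625:
  x_1 = (0.7625·475 + 0.2875·550 + 0.2625·250) / 0.515625 = 585.9375 / 0.515625 ≈ 1136.36
  x_2 = (0.1625·475 + 0.7375·550 + 0.2250·250) / 0.515625 = 539.0625 / 0.515625 ≈ 1045.45
  x_3 = (0.2475·475 + 0.3300·550 + 0.6600·250) / 0.515625 = 464.0625 / 0.515625 = 900.00

x_1 = 1136.36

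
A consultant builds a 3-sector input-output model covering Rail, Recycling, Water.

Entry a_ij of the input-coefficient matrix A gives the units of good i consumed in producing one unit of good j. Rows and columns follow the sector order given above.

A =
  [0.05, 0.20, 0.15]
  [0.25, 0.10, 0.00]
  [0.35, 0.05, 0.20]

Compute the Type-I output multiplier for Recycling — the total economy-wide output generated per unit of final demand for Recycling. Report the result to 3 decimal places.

m_2 = 1.668

I − A =
  [   0.95    -0.20    -0.15]
  [  -0.25     0.90     0.00]
  [  -0.35    -0.05     0.80]
Cofactors of I−A, C_ij = (−1)^(i+j)·(minor ij) (rows/columns in the sector order above):
  C_11 = (0.90)(0.80) − (0.00)(-0.05) = 0.7200
  C_12 = −[(-0.25)(0.80) − (0.00)(-0.35)] = 0.2000
  C_13 = (-0.25)(-0.05) − (0.90)(-0.35) = 0.3275
  C_21 = −[(-0.20)(0.80) − (-0.15)(-0.05)] = 0.1675
  C_22 = (0.95)(0.80) − (-0.15)(-0.35) = 0.7075
  C_23 = −[(0.95)(-0.05) − (-0.20)(-0.35)] = 0.1175
  C_31 = (-0.20)(0.00) − (-0.15)(0.90) = 0.1350
  C_32 = −[(0.95)(0.00) − (-0.15)(-0.25)] = 0.0375
  C_33 = (0.95)(0.90) − (-0.20)(-0.25) = 0.8050
det(I−A) = Σ_j (I−A)_1j·C_1j = (0.95)(0.7200) + (-0.20)(0.2000) + (-0.15)(0.3275) = 0.594875
adj(I−A) = Cᵀ =
  [ 0.7200   0.1675   0.1350]
  [ 0.2000   0.7075   0.0375]
  [ 0.3275   0.1175   0.8050]
(I − A)⁻¹ = adj(I−A) / det(I−A) ≈
  [   1.2103     0.2816     0.2269]
  [   0.3362     1.1893     0.0630]
  [   0.5505     0.1975     1.3532]
The output multiplier for sector j is the column-j sum of the Leontief inverse (I − A)⁻¹ = adj(I−A) / det(I−A).
Column 2 of adj(I−A): (0.1675, 0.7075, 0.1175); det(I−A) = 0.594875.
m_2 = (0.1675 + 0.7075 + 0.1175) / 0.594875 = 0.9925 / 0.594875 ≈ 1.668.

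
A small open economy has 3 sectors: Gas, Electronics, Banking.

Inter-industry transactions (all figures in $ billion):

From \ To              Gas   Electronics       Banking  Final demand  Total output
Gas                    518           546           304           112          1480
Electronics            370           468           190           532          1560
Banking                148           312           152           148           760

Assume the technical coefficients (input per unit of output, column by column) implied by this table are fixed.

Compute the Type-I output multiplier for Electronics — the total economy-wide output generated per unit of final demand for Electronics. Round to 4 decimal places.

Technical coefficients a_ij = z_ij / X_j:
  a_11 = 518/1480 = 0.35, a_21 = 370/1480 = 0.25, a_31 = 148/1480 = 0.10
  a_12 = 546/1560 = 0.35, a_22 = 468/1560 = 0.30, a_32 = 312/1560 = 0.20
  a_13 = 304/760 = 0.40, a_23 = 190/760 = 0.25, a_33 = 152/760 = 0.20
I − A =
  [   0.65    -0.35    -0.40]
  [  -0.25     0.70    -0.25]
  [  -0.10    -0.20     0.80]
Cofactors of I−A, C_ij = (−1)^(i+j)·(minor ij) (rows/columns in the sector order above):
  C_11 = (0.70)(0.80) − (-0.25)(-0.20) = 0.5100
  C_12 = −[(-0.25)(0.80) − (-0.25)(-0.10)] = 0.2250
  C_13 = (-0.25)(-0.20) − (0.70)(-0.10) = 0.1200
  C_21 = −[(-0.35)(0.80) − (-0.40)(-0.20)] = 0.3600
  C_22 = (0.65)(0.80) − (-0.40)(-0.10) = 0.4800
  C_23 = −[(0.65)(-0.20) − (-0.35)(-0.10)] = 0.1650
  C_31 = (-0.35)(-0.25) − (-0.40)(0.70) = 0.3675
  C_32 = −[(0.65)(-0.25) − (-0.40)(-0.25)] = 0.2625
  C_33 = (0.65)(0.70) − (-0.35)(-0.25) = 0.3675
det(I−A) = Σ_j (I−A)_1j·C_1j = (0.65)(0.5100) + (-0.35)(0.2250) + (-0.40)(0.1200) = 0.20475
adj(I−A) = Cᵀ =
  [ 0.5100   0.3600   0.3675]
  [ 0.2250   0.4800   0.2625]
  [ 0.1200   0.1650   0.3675]
(I − A)⁻¹ = adj(I−A) / det(I−A) ≈
  [   2.49084     1.75824     1.79487]
  [   1.09890     2.34432     1.28205]
  [   0.58608     0.80586     1.79487]
The output multiplier for sector j is the column-j sum of the Leontief inverse (I − A)⁻¹ = adj(I−A) / det(I−A).
Column 2 of adj(I−A): (0.3600, 0.4800, 0.1650); det(I−A) = 0.20475.
m_2 = (0.3600 + 0.4800 + 0.1650) / 0.20475 = 1.005 / 0.20475 ≈ 4.9084.

m_2 = 4.9084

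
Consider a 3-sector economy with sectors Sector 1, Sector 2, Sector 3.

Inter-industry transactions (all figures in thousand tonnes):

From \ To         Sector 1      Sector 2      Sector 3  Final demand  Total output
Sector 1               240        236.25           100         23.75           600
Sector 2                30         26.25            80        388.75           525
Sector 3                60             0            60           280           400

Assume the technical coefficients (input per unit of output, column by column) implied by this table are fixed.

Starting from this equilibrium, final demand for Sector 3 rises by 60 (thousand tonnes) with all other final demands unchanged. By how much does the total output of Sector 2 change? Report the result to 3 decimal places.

Technical coefficients a_ij = z_ij / X_j:
  a_11 = 240/600 = 0.40, a_21 = 30/600 = 0.05, a_31 = 60/600 = 0.10
  a_12 = 236.25/525 = 0.45, a_22 = 26.25/525 = 0.05, a_32 = 0/525 = 0.00
  a_13 = 100/400 = 0.25, a_23 = 80/400 = 0.20, a_33 = 60/400 = 0.15
I − A =
  [   0.60    -0.45    -0.25]
  [  -0.05     0.95    -0.20]
  [  -0.10     0.00     0.85]
Cofactors of I−A, C_ij = (−1)^(i+j)·(minor ij) (rows/columns in the sector order above):
  C_11 = (0.95)(0.85) − (-0.20)(0.00) = 0.8075
  C_12 = −[(-0.05)(0.85) − (-0.20)(-0.10)] = 0.0625
  C_13 = (-0.05)(0.00) − (0.95)(-0.10) = 0.0950
  C_21 = −[(-0.45)(0.85) − (-0.25)(0.00)] = 0.3825
  C_22 = (0.60)(0.85) − (-0.25)(-0.10) = 0.4850
  C_23 = −[(0.60)(0.00) − (-0.45)(-0.10)] = 0.0450
  C_31 = (-0.45)(-0.20) − (-0.25)(0.95) = 0.3275
  C_32 = −[(0.60)(-0.20) − (-0.25)(-0.05)] = 0.1325
  C_33 = (0.60)(0.95) − (-0.45)(-0.05) = 0.5475
det(I−A) = Σ_j (I−A)_1j·C_1j = (0.60)(0.8075) + (-0.45)(0.0625) + (-0.25)(0.0950) = 0.432625
adj(I−A) = Cᵀ =
  [ 0.8075   0.3825   0.3275]
  [ 0.0625   0.4850   0.1325]
  [ 0.0950   0.0450   0.5475]
(I − A)⁻¹ = adj(I−A) / det(I−A) ≈
  [   1.8665     0.8841     0.7570]
  [   0.1445     1.1211     0.3063]
  [   0.2196     0.1040     1.2655]
Δx = (I − A)⁻¹ Δd with Δd having +60 in the Sector 3 component and 0 elsewhere.
So Δx_2 = L_23 · (+60), where L_23 = adj(I−A)_23 / det(I−A) = 0.1325 / 0.432625.
Δx_2 = 0.1325 × (+60) / 0.432625 = 7.95 / 0.432625 ≈ 18.376.

Δx_2 = 18.376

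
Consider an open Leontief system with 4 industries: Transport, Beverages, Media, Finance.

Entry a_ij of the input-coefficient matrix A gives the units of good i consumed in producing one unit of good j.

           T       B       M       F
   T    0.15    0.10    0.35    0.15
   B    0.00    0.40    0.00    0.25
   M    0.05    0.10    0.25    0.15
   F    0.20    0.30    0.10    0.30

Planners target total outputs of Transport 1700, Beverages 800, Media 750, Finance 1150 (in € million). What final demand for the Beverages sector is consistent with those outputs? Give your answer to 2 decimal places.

I − A =
  [   0.85    -0.10    -0.35    -0.15]
  [   0.00     0.60     0.00    -0.25]
  [  -0.05    -0.10     0.75    -0.15]
  [  -0.20    -0.30    -0.10     0.70]
d = (I − A) x:
  d_T = (+0.85)·1700 + (-0.10)·800 + (-0.35)·750 + (-0.15)·1150 = 930.00
  d_B = (+0.00)·1700 + (+0.60)·800 + (+0.00)·750 + (-0.25)·1150 = 192.50
  d_M = (-0.05)·1700 + (-0.10)·800 + (+0.75)·750 + (-0.15)·1150 = 225.00
  d_F = (-0.20)·1700 + (-0.30)·800 + (-0.10)·750 + (+0.70)·1150 = 150.00

d_B = 192.50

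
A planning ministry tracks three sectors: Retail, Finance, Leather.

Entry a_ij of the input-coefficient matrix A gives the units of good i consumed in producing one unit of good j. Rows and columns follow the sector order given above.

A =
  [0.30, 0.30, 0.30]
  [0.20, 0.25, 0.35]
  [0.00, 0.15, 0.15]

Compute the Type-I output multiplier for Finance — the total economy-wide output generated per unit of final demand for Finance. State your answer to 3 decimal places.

I − A =
  [   0.70    -0.30    -0.30]
  [  -0.20     0.75    -0.35]
  [   0.00    -0.15     0.85]
Cofactors of I−A, C_ij = (−1)^(i+j)·(minor ij) (rows/columns in the sector order above):
  C_11 = (0.75)(0.85) − (-0.35)(-0.15) = 0.5850
  C_12 = −[(-0.20)(0.85) − (-0.35)(0.00)] = 0.1700
  C_13 = (-0.20)(-0.15) − (0.75)(0.00) = 0.0300
  C_21 = −[(-0.30)(0.85) − (-0.30)(-0.15)] = 0.3000
  C_22 = (0.70)(0.85) − (-0.30)(0.00) = 0.5950
  C_23 = −[(0.70)(-0.15) − (-0.30)(0.00)] = 0.1050
  C_31 = (-0.30)(-0.35) − (-0.30)(0.75) = 0.3300
  C_32 = −[(0.70)(-0.35) − (-0.30)(-0.20)] = 0.3050
  C_33 = (0.70)(0.75) − (-0.30)(-0.20) = 0.4650
det(I−A) = Σ_j (I−A)_1j·C_1j = (0.70)(0.5850) + (-0.30)(0.1700) + (-0.30)(0.0300) = 0.3495
adj(I−A) = Cᵀ =
  [ 0.5850   0.3000   0.3300]
  [ 0.1700   0.5950   0.3050]
  [ 0.0300   0.1050   0.4650]
(I − A)⁻¹ = adj(I−A) / det(I−A) ≈
  [   1.6738     0.8584     0.9442]
  [   0.4864     1.7024     0.8727]
  [   0.0858     0.3004     1.3305]
The output multiplier for sector j is the column-j sum of the Leontief inverse (I − A)⁻¹ = adj(I−A) / det(I−A).
Column 2 of adj(I−A): (0.3000, 0.5950, 0.1050); det(I−A) = 0.3495.
m_2 = (0.3000 + 0.5950 + 0.1050) / 0.3495 = 1.00 / 0.3495 ≈ 2.861.

m_2 = 2.861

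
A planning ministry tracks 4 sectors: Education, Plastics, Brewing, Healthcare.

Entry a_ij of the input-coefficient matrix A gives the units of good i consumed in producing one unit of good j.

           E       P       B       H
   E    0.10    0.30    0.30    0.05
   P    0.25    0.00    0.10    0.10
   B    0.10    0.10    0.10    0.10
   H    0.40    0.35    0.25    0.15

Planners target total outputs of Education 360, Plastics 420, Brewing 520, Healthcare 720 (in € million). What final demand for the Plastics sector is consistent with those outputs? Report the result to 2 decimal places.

d_P = 206.00

I − A =
  [   0.90    -0.30    -0.30    -0.05]
  [  -0.25     1.00    -0.10    -0.10]
  [  -0.10    -0.10     0.90    -0.10]
  [  -0.40    -0.35    -0.25     0.85]
d = (I − A) x:
  d_E = (+0.90)·360 + (-0.30)·420 + (-0.30)·520 + (-0.05)·720 = 6.00
  d_P = (-0.25)·360 + (+1.00)·420 + (-0.10)·520 + (-0.10)·720 = 206.00
  d_B = (-0.10)·360 + (-0.10)·420 + (+0.90)·520 + (-0.10)·720 = 318.00
  d_H = (-0.40)·360 + (-0.35)·420 + (-0.25)·520 + (+0.85)·720 = 191.00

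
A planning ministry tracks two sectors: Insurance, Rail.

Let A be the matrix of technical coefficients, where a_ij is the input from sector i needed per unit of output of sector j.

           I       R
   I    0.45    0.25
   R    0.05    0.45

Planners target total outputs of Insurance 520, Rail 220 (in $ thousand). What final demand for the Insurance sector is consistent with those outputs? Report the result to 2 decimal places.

I − A =
  [   0.55    -0.25]
  [  -0.05     0.55]
d = (I − A) x:
  d_I = (+0.55)·520 + (-0.25)·220 = 231.00
  d_R = (-0.05)·520 + (+0.55)·220 = 95.00

d_I = 231.00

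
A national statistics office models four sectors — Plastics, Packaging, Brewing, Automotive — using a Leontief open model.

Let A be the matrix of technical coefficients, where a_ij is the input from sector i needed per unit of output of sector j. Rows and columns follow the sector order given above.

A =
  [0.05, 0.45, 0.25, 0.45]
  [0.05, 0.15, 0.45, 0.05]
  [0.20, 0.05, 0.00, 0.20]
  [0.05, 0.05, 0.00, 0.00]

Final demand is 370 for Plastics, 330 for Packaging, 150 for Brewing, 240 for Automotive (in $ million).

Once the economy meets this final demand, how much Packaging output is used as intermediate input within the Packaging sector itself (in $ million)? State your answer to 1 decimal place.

I − A =
  [   0.95    -0.45    -0.25    -0.45]
  [  -0.05     0.85    -0.45    -0.05]
  [  -0.20    -0.05     1.00    -0.20]
  [  -0.05    -0.05     0.00     1.00]
Compute the cofactors C_ij = (−1)^(i+j)·(3×3 minor ij) of I−A; the adjugate is their transpose:
adj(I−A) = Cᵀ =
  [ 0.820500   0.487500   0.424500   0.478500]
  [ 0.147000   0.875000   0.430500   0.196000]
  [ 0.181125   0.154875   0.761250   0.241500]
  [ 0.048375   0.068125   0.042750   0.680000]
det(I−A) = Σ_j (I−A)_1j·C_1j = (0.95)(0.820500) + (-0.45)(0.147000) + (-0.25)(0.181125) + (-0.45)(0.048375) = 0.646275
(I − A)⁻¹ = adj(I−A) / det(I−A) ≈
  [   1.2696     0.7543     0.6568     0.7404]
  [   0.2275     1.3539     0.6661     0.3033]
  [   0.2803     0.2396     1.1779     0.3737]
  [   0.0749     0.1054     0.0661     1.0522]
First solve x = (I − A)⁻¹ d = adj(I−A)·d / det(I−A); in particular x_2 = (0.147000·370 + 0.875000·330 + 0.430500·150 + 0.196000·240) / 0.646275 = 454.755 / 0.646275 ≈ 703.656.
Intermediate flow from 2 to 2: z_22 = a_22 · x_2 = 0.15 × 454.755 / 0.646275 = 68.21325 / 0.646275 ≈ 105.5.

z_22 = 105.5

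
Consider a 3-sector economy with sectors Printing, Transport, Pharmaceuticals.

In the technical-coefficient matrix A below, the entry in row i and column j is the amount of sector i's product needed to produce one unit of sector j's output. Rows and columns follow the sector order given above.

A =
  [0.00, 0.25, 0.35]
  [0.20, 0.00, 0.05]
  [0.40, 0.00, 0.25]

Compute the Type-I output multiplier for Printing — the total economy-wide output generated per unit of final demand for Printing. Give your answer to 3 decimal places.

I − A =
  [   1.00    -0.25    -0.35]
  [  -0.20     1.00    -0.05]
  [  -0.40     0.00     0.75]
Cofactors of I−A, C_ij = (−1)^(i+j)·(minor ij) (rows/columns in the sector order above):
  C_11 = (1.00)(0.75) − (-0.05)(0.00) = 0.7500
  C_12 = −[(-0.20)(0.75) − (-0.05)(-0.40)] = 0.1700
  C_13 = (-0.20)(0.00) − (1.00)(-0.40) = 0.4000
  C_21 = −[(-0.25)(0.75) − (-0.35)(0.00)] = 0.1875
  C_22 = (1.00)(0.75) − (-0.35)(-0.40) = 0.6100
  C_23 = −[(1.00)(0.00) − (-0.25)(-0.40)] = 0.1000
  C_31 = (-0.25)(-0.05) − (-0.35)(1.00) = 0.3625
  C_32 = −[(1.00)(-0.05) − (-0.35)(-0.20)] = 0.1200
  C_33 = (1.00)(1.00) − (-0.25)(-0.20) = 0.9500
det(I−A) = Σ_j (I−A)_1j·C_1j = (1.00)(0.7500) + (-0.25)(0.1700) + (-0.35)(0.4000) = 0.5675
adj(I−A) = Cᵀ =
  [ 0.7500   0.1875   0.3625]
  [ 0.1700   0.6100   0.1200]
  [ 0.4000   0.1000   0.9500]
(I − A)⁻¹ = adj(I−A) / det(I−A) ≈
  [   1.3216     0.3304     0.6388]
  [   0.2996     1.0749     0.2115]
  [   0.7048     0.1762     1.6740]
The output multiplier for sector j is the column-j sum of the Leontief inverse (I − A)⁻¹ = adj(I−A) / det(I−A).
Column 1 of adj(I−A): (0.7500, 0.1700, 0.4000); det(I−A) = 0.5675.
m_1 = (0.7500 + 0.1700 + 0.4000) / 0.5675 = 1.32 / 0.5675 ≈ 2.326.

m_1 = 2.326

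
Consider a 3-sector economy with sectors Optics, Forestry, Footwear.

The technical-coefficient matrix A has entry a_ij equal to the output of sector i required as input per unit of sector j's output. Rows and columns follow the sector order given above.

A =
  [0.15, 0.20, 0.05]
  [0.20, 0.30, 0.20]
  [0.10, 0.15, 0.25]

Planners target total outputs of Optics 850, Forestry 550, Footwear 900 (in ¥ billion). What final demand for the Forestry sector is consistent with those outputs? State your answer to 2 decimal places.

I − A =
  [   0.85    -0.20    -0.05]
  [  -0.20     0.70    -0.20]
  [  -0.10    -0.15     0.75]
d = (I − A) x:
  d_1 = (+0.85)·850 + (-0.20)·550 + (-0.05)·900 = 567.50
  d_2 = (-0.20)·850 + (+0.70)·550 + (-0.20)·900 = 35.00
  d_3 = (-0.10)·850 + (-0.15)·550 + (+0.75)·900 = 507.50

d_2 = 35.00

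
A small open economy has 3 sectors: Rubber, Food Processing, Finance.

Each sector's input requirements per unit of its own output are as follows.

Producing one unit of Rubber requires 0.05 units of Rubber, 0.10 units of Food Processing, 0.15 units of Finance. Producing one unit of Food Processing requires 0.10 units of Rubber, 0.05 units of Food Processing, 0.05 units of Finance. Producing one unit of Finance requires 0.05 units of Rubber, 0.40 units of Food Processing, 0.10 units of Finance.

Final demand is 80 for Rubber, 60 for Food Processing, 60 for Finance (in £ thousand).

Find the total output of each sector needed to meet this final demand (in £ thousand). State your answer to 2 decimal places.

x_1 = 100.66, x_2 = 111.50, x_3 = 89.64

I − A =
  [   0.95    -0.10    -0.05]
  [  -0.10     0.95    -0.40]
  [  -0.15    -0.05     0.90]
Cofactors of I−A, C_ij = (−1)^(i+j)·(minor ij) (rows/columns in the sector order above):
  C_11 = (0.95)(0.90) − (-0.40)(-0.05) = 0.8350
  C_12 = −[(-0.10)(0.90) − (-0.40)(-0.15)] = 0.1500
  C_13 = (-0.10)(-0.05) − (0.95)(-0.15) = 0.1475
  C_21 = −[(-0.10)(0.90) − (-0.05)(-0.05)] = 0.0925
  C_22 = (0.95)(0.90) − (-0.05)(-0.15) = 0.8475
  C_23 = −[(0.95)(-0.05) − (-0.10)(-0.15)] = 0.0625
  C_31 = (-0.10)(-0.40) − (-0.05)(0.95) = 0.0875
  C_32 = −[(0.95)(-0.40) − (-0.05)(-0.10)] = 0.3850
  C_33 = (0.95)(0.95) − (-0.10)(-0.10) = 0.8925
det(I−A) = Σ_j (I−A)_1j·C_1j = (0.95)(0.8350) + (-0.10)(0.1500) + (-0.05)(0.1475) = 0.770875
adj(I−A) = Cᵀ =
  [ 0.8350   0.0925   0.0875]
  [ 0.1500   0.8475   0.3850]
  [ 0.1475   0.0625   0.8925]
(I − A)⁻¹ = adj(I−A) / det(I−A) ≈
  [   1.0832     0.1200     0.1135]
  [   0.1946     1.0994     0.4994]
  [   0.1913     0.0811     1.1578]
x = (I − A)⁻¹ d = adj(I−A)·d / det(I−A), with det(I−A) = 0.770875:
  x_1 = (0.8350·80 + 0.0925·60 + 0.0875·60) / 0.770875 = 77.60 / 0.770875 ≈ 100.66
  x_2 = (0.1500·80 + 0.8475·60 + 0.3850·60) / 0.770875 = 85.95 / 0.770875 ≈ 111.50
  x_3 = (0.1475·80 + 0.0625·60 + 0.8925·60) / 0.770875 = 69.10 / 0.770875 ≈ 89.64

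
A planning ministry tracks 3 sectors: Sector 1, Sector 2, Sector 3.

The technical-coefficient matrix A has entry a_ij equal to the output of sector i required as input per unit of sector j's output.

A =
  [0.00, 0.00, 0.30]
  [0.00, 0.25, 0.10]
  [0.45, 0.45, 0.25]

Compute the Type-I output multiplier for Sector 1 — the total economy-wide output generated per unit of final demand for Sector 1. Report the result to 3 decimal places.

m_1 = 2.162

I − A =
  [   1.00     0.00    -0.30]
  [   0.00     0.75    -0.10]
  [  -0.45    -0.45     0.75]
Cofactors of I−A, C_ij = (−1)^(i+j)·(minor ij) (rows/columns in the sector order above):
  C_11 = (0.75)(0.75) − (-0.10)(-0.45) = 0.5175
  C_12 = −[(0.00)(0.75) − (-0.10)(-0.45)] = 0.0450
  C_13 = (0.00)(-0.45) − (0.75)(-0.45) = 0.3375
  C_21 = −[(0.00)(0.75) − (-0.30)(-0.45)] = 0.1350
  C_22 = (1.00)(0.75) − (-0.30)(-0.45) = 0.6150
  C_23 = −[(1.00)(-0.45) − (0.00)(-0.45)] = 0.4500
  C_31 = (0.00)(-0.10) − (-0.30)(0.75) = 0.2250
  C_32 = −[(1.00)(-0.10) − (-0.30)(0.00)] = 0.1000
  C_33 = (1.00)(0.75) − (0.00)(0.00) = 0.7500
det(I−A) = Σ_j (I−A)_1j·C_1j = (1.00)(0.5175) + (0.00)(0.0450) + (-0.30)(0.3375) = 0.41625
adj(I−A) = Cᵀ =
  [ 0.5175   0.1350   0.2250]
  [ 0.0450   0.6150   0.1000]
  [ 0.3375   0.4500   0.7500]
(I − A)⁻¹ = adj(I−A) / det(I−A) ≈
  [   1.2432     0.3243     0.5405]
  [   0.1081     1.4775     0.2402]
  [   0.8108     1.0811     1.8018]
The output multiplier for sector j is the column-j sum of the Leontief inverse (I − A)⁻¹ = adj(I−A) / det(I−A).
Column 1 of adj(I−A): (0.5175, 0.0450, 0.3375); det(I−A) = 0.41625.
m_1 = (0.5175 + 0.0450 + 0.3375) / 0.41625 = 0.90 / 0.41625 ≈ 2.162.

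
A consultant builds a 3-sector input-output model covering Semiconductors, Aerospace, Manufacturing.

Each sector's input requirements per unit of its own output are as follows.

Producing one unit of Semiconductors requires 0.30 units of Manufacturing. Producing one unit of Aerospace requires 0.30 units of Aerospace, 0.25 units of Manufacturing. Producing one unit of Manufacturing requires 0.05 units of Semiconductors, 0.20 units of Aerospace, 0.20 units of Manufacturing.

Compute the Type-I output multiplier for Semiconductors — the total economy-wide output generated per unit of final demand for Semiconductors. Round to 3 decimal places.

m_S = 1.562

I − A =
  [   1.00     0.00    -0.05]
  [   0.00     0.70    -0.20]
  [  -0.30    -0.25     0.80]
Cofactors of I−A, C_ij = (−1)^(i+j)·(minor ij) (rows/columns in the sector order above):
  C_11 = (0.70)(0.80) − (-0.20)(-0.25) = 0.5100
  C_12 = −[(0.00)(0.80) − (-0.20)(-0.30)] = 0.0600
  C_13 = (0.00)(-0.25) − (0.70)(-0.30) = 0.2100
  C_21 = −[(0.00)(0.80) − (-0.05)(-0.25)] = 0.0125
  C_22 = (1.00)(0.80) − (-0.05)(-0.30) = 0.7850
  C_23 = −[(1.00)(-0.25) − (0.00)(-0.30)] = 0.2500
  C_31 = (0.00)(-0.20) − (-0.05)(0.70) = 0.0350
  C_32 = −[(1.00)(-0.20) − (-0.05)(0.00)] = 0.2000
  C_33 = (1.00)(0.70) − (0.00)(0.00) = 0.7000
det(I−A) = Σ_j (I−A)_1j·C_1j = (1.00)(0.5100) + (0.00)(0.0600) + (-0.05)(0.2100) = 0.4995
adj(I−A) = Cᵀ =
  [ 0.5100   0.0125   0.0350]
  [ 0.0600   0.7850   0.2000]
  [ 0.2100   0.2500   0.7000]
(I − A)⁻¹ = adj(I−A) / det(I−A) ≈
  [   1.0210     0.0250     0.0701]
  [   0.1201     1.5716     0.4004]
  [   0.4204     0.5005     1.4014]
The output multiplier for sector j is the column-j sum of the Leontief inverse (I − A)⁻¹ = adj(I−A) / det(I−A).
Column S of adj(I−A): (0.5100, 0.0600, 0.2100); det(I−A) = 0.4995.
m_S = (0.5100 + 0.0600 + 0.2100) / 0.4995 = 0.78 / 0.4995 ≈ 1.562.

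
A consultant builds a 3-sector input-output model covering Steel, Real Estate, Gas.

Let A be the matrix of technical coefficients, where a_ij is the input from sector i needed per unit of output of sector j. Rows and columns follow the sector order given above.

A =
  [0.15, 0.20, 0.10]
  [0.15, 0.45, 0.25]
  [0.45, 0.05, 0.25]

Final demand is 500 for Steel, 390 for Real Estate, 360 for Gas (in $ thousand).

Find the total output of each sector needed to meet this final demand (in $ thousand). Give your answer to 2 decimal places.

I − A =
  [   0.85    -0.20    -0.10]
  [  -0.15     0.55    -0.25]
  [  -0.45    -0.05     0.75]
Cofactors of I−A, C_ij = (−1)^(i+j)·(minor ij) (rows/columns in the sector order above):
  C_11 = (0.55)(0.75) − (-0.25)(-0.05) = 0.4000
  C_12 = −[(-0.15)(0.75) − (-0.25)(-0.45)] = 0.2250
  C_13 = (-0.15)(-0.05) − (0.55)(-0.45) = 0.2550
  C_21 = −[(-0.20)(0.75) − (-0.10)(-0.05)] = 0.1550
  C_22 = (0.85)(0.75) − (-0.10)(-0.45) = 0.5925
  C_23 = −[(0.85)(-0.05) − (-0.20)(-0.45)] = 0.1325
  C_31 = (-0.20)(-0.25) − (-0.10)(0.55) = 0.1050
  C_32 = −[(0.85)(-0.25) − (-0.10)(-0.15)] = 0.2275
  C_33 = (0.85)(0.55) − (-0.20)(-0.15) = 0.4375
det(I−A) = Σ_j (I−A)_1j·C_1j = (0.85)(0.4000) + (-0.20)(0.2250) + (-0.10)(0.2550) = 0.2695
adj(I−A) = Cᵀ =
  [ 0.4000   0.1550   0.1050]
  [ 0.2250   0.5925   0.2275]
  [ 0.2550   0.1325   0.4375]
(I − A)⁻¹ = adj(I−A) / det(I−A) ≈
  [   1.4842     0.5751     0.3896]
  [   0.8349     2.1985     0.8442]
  [   0.9462     0.4917     1.6234]
x = (I − A)⁻¹ d = adj(I−A)·d / det(I−A), with det(I−A) = 0.2695:
  x_1 = (0.4000·500 + 0.1550·390 + 0.1050·360) / 0.2695 = 298.25 / 0.2695 ≈ 1106.68
  x_2 = (0.2250·500 + 0.5925·390 + 0.2275·360) / 0.2695 = 425.475 / 0.2695 ≈ 1578.76
  x_3 = (0.2550·500 + 0.1325·390 + 0.4375·360) / 0.2695 = 336.675 / 0.2695 ≈ 1249.26

x_1 = 1106.68, x_2 = 1578.76, x_3 = 1249.26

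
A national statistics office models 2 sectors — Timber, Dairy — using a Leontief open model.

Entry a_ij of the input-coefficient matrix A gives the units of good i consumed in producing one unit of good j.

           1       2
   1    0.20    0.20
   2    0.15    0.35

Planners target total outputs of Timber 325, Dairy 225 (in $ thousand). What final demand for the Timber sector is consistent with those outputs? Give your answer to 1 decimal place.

I − A =
  [   0.80    -0.20]
  [  -0.15     0.65]
d = (I − A) x:
  d_1 = (+0.80)·325 + (-0.20)·225 = 215.0
  d_2 = (-0.15)·325 + (+0.65)·225 = 97.5

d_1 = 215.0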